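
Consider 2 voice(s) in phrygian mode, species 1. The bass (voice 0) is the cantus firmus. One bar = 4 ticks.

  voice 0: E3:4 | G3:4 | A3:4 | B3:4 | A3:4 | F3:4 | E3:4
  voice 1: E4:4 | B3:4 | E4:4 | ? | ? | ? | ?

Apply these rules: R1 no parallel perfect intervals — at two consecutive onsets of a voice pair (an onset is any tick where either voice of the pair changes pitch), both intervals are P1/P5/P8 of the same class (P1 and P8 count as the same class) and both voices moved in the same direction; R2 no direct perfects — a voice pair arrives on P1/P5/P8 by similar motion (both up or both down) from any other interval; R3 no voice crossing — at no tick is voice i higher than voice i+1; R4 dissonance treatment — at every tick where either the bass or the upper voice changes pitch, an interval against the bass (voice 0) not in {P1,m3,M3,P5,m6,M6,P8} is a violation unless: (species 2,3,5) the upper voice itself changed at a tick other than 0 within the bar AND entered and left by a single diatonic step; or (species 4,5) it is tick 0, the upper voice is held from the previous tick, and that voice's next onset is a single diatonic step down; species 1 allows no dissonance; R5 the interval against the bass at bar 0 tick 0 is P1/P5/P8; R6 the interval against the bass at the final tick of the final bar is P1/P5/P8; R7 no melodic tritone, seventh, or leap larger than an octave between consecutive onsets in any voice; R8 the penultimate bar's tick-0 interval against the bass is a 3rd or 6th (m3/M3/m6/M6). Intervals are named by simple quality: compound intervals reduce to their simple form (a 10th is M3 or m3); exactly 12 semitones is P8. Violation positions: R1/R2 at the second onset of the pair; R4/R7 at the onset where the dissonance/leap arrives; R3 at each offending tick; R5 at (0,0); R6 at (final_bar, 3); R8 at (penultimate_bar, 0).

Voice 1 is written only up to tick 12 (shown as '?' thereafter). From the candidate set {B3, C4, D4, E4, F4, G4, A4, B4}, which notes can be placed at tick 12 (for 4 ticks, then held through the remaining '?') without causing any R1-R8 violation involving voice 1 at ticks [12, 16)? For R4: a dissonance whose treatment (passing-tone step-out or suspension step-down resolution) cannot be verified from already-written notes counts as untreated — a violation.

B3: legal
C4: violates R4
D4: legal
E4: violates R4
F4: violates R4
G4: legal
A4: violates R4
B4: violates R2

{B3, D4, G4}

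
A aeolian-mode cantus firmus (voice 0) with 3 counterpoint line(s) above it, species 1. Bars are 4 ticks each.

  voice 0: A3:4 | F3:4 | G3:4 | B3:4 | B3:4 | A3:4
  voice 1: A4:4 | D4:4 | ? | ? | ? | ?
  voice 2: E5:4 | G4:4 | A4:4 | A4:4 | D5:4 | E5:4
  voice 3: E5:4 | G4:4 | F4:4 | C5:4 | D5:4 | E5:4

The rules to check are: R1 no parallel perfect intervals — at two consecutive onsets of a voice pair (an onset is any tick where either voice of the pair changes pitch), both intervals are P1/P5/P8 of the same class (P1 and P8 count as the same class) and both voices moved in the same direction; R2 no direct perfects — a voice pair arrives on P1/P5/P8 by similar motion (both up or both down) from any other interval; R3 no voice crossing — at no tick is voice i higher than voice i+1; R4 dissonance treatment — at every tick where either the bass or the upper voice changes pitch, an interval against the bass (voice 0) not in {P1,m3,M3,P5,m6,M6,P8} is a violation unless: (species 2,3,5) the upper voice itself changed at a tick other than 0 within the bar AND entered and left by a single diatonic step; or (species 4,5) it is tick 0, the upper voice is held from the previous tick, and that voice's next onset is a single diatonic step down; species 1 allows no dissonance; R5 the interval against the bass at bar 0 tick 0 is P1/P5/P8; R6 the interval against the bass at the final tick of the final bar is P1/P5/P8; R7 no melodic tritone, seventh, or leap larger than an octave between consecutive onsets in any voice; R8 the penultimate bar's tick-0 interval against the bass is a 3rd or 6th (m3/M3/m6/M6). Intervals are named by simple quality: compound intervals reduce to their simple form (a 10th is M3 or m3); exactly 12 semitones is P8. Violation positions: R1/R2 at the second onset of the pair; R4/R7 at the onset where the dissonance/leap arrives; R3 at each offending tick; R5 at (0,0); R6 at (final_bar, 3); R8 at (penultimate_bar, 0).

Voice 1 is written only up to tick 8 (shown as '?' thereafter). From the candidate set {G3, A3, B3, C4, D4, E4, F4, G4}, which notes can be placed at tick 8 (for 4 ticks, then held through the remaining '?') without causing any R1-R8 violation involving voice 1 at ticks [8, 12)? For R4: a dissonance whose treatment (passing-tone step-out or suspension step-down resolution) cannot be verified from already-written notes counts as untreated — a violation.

G3: legal
A3: violates R4
B3: legal
C4: violates R4
D4: legal
E4: legal
F4: violates R4
G4: violates R2

{B3, D4, E4, G3}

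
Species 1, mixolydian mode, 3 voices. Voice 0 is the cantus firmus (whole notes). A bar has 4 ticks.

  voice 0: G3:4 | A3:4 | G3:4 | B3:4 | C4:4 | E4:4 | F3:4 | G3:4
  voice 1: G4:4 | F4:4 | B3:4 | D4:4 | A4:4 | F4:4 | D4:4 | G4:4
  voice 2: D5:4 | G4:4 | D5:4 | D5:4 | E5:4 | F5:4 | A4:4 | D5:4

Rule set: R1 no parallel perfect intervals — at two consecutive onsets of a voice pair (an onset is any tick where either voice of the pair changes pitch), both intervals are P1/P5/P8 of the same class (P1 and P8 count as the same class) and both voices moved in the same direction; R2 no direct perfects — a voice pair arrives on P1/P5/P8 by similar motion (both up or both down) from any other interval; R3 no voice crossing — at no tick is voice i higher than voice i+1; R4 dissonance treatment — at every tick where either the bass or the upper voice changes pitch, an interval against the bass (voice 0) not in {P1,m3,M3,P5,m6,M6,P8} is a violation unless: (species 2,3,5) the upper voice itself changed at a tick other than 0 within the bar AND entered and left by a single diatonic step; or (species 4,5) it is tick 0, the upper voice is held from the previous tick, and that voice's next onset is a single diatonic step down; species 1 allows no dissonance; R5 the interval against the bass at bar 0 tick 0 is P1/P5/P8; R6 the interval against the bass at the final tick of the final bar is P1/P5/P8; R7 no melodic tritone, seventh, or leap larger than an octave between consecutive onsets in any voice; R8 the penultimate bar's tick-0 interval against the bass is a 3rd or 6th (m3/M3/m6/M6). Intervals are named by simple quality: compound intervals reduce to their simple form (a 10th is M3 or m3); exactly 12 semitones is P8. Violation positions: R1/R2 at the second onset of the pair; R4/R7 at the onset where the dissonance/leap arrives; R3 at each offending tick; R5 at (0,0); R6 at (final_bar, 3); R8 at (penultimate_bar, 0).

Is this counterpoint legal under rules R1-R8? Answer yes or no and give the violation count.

No (10 violations)

bar 0: v0=G3 v1=G4 v2=D5 (P5)
bar 1: v0=A3 v1=F4 v2=G4 (m7)
bar 2: v0=G3 v1=B3 v2=D5 (P5)
bar 3: v0=B3 v1=D4 v2=D5 (m3)
bar 4: v0=C4 v1=A4 v2=E5 (M3)
bar 5: v0=E4 v1=F4 v2=F5 (m2)
bar 6: v0=F3 v1=D4 v2=A4 (M3)
bar 7: v0=G3 v1=G4 v2=D5 (P5)
  R4 @ bar1.0: A3/G4 m7 untreated
  R7 @ bar2.0: F4->B3 leap 6st
  R2 @ bar4.0: D4/D5 P8 -> A4/E5 P5 similar
  R4 @ bar5.0: E4/F4 m2 untreated
  R4 @ bar5.0: E4/F5 m2 untreated
  R2 @ bar6.0: F4/F5 P8 -> D4/A4 P5 similar
  R7 @ bar6.0: E4->F3 leap 11st
  R1 @ bar7.0: D4/A4 P5 -> G4/D5 P5 similar
  R2 @ bar7.0: F3/D4 M6 -> G3/G4 P8 similar
  R2 @ bar7.0: F3/A4 M3 -> G3/D5 P5 similar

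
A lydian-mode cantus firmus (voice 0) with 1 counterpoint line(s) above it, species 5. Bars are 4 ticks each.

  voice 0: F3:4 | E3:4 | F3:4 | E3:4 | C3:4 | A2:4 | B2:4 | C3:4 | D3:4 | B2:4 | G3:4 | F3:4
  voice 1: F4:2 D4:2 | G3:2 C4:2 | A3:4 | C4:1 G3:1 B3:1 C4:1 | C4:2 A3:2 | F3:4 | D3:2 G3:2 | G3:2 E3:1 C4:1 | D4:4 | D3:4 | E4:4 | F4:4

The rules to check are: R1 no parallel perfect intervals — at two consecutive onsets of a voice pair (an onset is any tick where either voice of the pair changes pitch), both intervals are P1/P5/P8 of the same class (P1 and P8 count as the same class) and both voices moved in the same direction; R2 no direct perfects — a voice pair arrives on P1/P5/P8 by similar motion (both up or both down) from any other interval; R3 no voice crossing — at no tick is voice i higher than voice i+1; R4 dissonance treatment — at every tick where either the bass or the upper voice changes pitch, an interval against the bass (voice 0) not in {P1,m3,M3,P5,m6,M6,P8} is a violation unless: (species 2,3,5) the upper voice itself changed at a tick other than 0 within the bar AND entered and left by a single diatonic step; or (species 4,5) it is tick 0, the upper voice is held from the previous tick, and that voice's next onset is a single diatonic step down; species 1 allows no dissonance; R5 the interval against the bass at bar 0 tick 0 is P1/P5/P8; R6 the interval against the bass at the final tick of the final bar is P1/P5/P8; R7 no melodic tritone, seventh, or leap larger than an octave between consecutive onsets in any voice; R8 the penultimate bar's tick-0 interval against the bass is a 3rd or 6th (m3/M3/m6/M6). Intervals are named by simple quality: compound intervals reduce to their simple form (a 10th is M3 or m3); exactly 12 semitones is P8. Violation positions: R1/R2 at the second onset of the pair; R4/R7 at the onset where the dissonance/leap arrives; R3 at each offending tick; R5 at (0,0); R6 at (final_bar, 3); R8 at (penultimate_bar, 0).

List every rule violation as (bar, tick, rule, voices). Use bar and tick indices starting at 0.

bar 0: v0=F3 v1=F4 downbeat P8
bar 1: v0=E3 v1=G3 downbeat m3
bar 2: v0=F3 v1=A3 downbeat M3
bar 3: v0=E3 v1=C4 downbeat m6
bar 4: v0=C3 v1=C4 downbeat P8
bar 5: v0=A2 v1=F3 downbeat m6
bar 6: v0=B2 v1=D3 downbeat m3
bar 7: v0=C3 v1=G3 downbeat P5
bar 8: v0=D3 v1=D4 downbeat P8
bar 9: v0=B2 v1=D3 downbeat m3
bar 10: v0=G3 v1=E4 downbeat M6
bar 11: v0=F3 v1=F4 downbeat P8
  -> R1 @ bar 8 tick 0 v(0, 1): C3/C4 P8 -> D3/D4 P8 similar
  -> R7 @ bar 10 tick 0 v(1,): D3->E4 leap 14st

(8, 0, R1, (0, 1))
(10, 0, R7, (1,))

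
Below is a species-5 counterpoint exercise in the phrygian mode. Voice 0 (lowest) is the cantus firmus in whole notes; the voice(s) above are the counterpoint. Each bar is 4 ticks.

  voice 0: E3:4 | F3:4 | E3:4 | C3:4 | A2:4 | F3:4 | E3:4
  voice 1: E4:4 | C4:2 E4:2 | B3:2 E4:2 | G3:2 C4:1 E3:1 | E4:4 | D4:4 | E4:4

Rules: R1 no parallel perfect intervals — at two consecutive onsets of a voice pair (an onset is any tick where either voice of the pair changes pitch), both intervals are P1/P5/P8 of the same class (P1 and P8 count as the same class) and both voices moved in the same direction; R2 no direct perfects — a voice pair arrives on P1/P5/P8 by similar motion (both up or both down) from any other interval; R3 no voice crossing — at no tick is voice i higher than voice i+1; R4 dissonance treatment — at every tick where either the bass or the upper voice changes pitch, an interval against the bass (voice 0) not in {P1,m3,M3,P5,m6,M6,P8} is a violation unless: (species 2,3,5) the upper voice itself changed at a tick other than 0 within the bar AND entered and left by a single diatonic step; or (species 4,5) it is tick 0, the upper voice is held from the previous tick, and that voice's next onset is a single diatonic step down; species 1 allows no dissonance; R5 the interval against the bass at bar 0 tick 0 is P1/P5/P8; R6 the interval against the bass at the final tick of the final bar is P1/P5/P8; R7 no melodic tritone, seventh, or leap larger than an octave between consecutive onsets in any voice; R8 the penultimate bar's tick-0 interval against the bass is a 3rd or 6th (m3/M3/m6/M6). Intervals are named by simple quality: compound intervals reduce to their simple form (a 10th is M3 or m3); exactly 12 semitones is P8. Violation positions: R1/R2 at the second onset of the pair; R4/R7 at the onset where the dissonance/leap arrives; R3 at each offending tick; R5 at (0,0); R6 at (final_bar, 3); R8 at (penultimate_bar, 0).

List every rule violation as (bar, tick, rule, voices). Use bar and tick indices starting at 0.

bar 0: v0=E3 v1=E4 downbeat P8
bar 1: v0=F3 v1=C4 downbeat P5
bar 2: v0=E3 v1=B3 downbeat P5
bar 3: v0=C3 v1=G3 downbeat P5
bar 4: v0=A2 v1=E4 downbeat P5
bar 5: v0=F3 v1=D4 downbeat M6
bar 6: v0=E3 v1=E4 downbeat P8
  -> R4 @ bar 1 tick 2 v(0, 1): F3/E4 M7 untreated
  -> R2 @ bar 2 tick 0 v(0, 1): F3/E4 M7 -> E3/B3 P5 similar
  -> R2 @ bar 3 tick 0 v(0, 1): E3/E4 P8 -> C3/G3 P5 similar

(1, 2, R4, (0, 1))
(2, 0, R2, (0, 1))
(3, 0, R2, (0, 1))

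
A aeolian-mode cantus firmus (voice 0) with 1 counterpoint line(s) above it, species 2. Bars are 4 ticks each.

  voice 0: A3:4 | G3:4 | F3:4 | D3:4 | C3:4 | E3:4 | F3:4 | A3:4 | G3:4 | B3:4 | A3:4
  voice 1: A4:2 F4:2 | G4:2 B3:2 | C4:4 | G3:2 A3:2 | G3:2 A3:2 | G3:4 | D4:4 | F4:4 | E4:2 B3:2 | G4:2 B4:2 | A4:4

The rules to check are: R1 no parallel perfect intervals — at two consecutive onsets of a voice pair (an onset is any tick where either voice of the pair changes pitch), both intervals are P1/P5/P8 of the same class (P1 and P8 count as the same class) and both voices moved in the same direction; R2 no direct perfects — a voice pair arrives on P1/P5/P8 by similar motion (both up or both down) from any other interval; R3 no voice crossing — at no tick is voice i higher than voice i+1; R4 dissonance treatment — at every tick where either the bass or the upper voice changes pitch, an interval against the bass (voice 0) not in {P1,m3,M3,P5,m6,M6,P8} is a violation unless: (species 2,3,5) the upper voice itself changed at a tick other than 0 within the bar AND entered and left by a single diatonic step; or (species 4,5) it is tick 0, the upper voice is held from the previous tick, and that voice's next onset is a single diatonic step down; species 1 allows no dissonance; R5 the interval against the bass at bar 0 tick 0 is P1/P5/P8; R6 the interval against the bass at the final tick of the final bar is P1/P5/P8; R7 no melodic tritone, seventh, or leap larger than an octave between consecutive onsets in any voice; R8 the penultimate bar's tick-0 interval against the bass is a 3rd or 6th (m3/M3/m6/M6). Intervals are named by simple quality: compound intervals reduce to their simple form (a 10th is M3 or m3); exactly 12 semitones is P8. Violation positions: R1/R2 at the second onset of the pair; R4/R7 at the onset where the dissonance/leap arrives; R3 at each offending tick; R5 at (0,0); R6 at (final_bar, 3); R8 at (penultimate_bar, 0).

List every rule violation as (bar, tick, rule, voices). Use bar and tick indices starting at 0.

bar 0: v0=A3 v1=A4 downbeat P8
bar 1: v0=G3 v1=G4 downbeat P8
bar 2: v0=F3 v1=C4 downbeat P5
bar 3: v0=D3 v1=G3 downbeat P4
bar 4: v0=C3 v1=G3 downbeat P5
bar 5: v0=E3 v1=G3 downbeat m3
bar 6: v0=F3 v1=D4 downbeat M6
bar 7: v0=A3 v1=F4 downbeat m6
bar 8: v0=G3 v1=E4 downbeat M6
bar 9: v0=B3 v1=G4 downbeat m6
bar 10: v0=A3 v1=A4 downbeat P8
  -> R4 @ bar 3 tick 0 v(0, 1): D3/G3 P4 untreated
  -> R1 @ bar 4 tick 0 v(0, 1): D3/A3 P5 -> C3/G3 P5 similar
  -> R1 @ bar 10 tick 0 v(0, 1): B3/B4 P8 -> A3/A4 P8 similar

(3, 0, R4, (0, 1))
(4, 0, R1, (0, 1))
(10, 0, R1, (0, 1))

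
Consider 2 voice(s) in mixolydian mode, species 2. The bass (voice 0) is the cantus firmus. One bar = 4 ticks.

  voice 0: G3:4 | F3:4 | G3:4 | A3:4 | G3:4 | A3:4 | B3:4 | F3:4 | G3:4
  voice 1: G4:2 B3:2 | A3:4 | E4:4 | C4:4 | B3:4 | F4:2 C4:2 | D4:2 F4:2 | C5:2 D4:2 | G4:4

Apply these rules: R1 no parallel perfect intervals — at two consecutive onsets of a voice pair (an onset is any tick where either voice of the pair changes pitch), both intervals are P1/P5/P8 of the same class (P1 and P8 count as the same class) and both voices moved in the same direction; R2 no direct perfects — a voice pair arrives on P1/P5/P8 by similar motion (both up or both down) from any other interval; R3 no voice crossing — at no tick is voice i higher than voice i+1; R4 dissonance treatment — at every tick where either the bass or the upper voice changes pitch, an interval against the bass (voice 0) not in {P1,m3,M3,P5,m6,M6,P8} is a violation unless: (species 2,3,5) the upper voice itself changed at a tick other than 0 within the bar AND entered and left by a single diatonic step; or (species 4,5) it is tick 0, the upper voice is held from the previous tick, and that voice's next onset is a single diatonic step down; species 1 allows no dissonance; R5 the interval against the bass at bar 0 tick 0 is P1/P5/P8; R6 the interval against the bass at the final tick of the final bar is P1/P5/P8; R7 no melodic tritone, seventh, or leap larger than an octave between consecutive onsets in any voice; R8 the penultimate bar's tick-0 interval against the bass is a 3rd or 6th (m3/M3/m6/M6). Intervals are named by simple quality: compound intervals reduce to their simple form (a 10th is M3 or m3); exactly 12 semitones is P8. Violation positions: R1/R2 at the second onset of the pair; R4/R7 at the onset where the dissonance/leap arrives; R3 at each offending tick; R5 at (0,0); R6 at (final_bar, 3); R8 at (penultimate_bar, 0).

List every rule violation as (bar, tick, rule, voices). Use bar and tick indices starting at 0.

(5, 0, R7, (1,))
(6, 2, R4, (0, 1))
(7, 0, R7, (0,))
(7, 0, R8, (0, 1))
(7, 2, R7, (1,))
(8, 0, R2, (0, 1))

bar 0: v0=G3 v1=G4 downbeat P8
bar 1: v0=F3 v1=A3 downbeat M3
bar 2: v0=G3 v1=E4 downbeat M6
bar 3: v0=A3 v1=C4 downbeat m3
bar 4: v0=G3 v1=B3 downbeat M3
bar 5: v0=A3 v1=F4 downbeat m6
bar 6: v0=B3 v1=D4 downbeat m3
bar 7: v0=F3 v1=C5 downbeat P5
bar 8: v0=G3 v1=G4 downbeat P8
  -> R7 @ bar 5 tick 0 v(1,): B3->F4 leap 6st
  -> R4 @ bar 6 tick 2 v(0, 1): B3/F4 TT untreated
  -> R7 @ bar 7 tick 0 v(0,): B3->F3 leap 6st
  -> R8 @ bar 7 tick 0 v(0, 1): penult P5 not 3rd/6th
  -> R7 @ bar 7 tick 2 v(1,): C5->D4 leap 10st
  -> R2 @ bar 8 tick 0 v(0, 1): F3/D4 M6 -> G3/G4 P8 similar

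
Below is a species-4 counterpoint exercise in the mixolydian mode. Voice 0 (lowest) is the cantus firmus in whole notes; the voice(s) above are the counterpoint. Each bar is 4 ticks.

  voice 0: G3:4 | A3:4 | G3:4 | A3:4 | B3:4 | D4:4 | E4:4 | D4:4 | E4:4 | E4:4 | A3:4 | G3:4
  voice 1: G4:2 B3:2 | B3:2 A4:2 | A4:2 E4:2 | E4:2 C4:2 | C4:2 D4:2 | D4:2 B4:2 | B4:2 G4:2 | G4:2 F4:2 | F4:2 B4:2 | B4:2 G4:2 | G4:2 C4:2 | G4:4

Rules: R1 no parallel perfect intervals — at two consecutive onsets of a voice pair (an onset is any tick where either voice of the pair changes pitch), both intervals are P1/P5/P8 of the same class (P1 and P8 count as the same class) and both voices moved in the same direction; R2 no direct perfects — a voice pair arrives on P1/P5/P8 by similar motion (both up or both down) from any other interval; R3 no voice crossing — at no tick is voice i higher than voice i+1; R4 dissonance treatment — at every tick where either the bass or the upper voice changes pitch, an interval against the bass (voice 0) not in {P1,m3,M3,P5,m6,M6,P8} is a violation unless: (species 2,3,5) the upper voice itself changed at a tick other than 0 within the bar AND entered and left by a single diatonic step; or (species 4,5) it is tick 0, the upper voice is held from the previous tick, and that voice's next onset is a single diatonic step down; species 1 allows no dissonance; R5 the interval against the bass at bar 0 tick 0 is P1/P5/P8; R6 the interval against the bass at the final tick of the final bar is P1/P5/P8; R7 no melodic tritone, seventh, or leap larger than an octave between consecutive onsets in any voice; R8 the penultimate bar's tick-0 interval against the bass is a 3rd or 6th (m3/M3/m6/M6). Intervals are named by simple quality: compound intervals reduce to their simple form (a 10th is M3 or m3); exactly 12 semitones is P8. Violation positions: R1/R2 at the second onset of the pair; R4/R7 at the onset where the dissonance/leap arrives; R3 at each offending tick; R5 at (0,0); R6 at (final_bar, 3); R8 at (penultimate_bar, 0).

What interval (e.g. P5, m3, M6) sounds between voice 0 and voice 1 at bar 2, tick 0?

voice 0=G3 voice 1=A4 -> M2

M2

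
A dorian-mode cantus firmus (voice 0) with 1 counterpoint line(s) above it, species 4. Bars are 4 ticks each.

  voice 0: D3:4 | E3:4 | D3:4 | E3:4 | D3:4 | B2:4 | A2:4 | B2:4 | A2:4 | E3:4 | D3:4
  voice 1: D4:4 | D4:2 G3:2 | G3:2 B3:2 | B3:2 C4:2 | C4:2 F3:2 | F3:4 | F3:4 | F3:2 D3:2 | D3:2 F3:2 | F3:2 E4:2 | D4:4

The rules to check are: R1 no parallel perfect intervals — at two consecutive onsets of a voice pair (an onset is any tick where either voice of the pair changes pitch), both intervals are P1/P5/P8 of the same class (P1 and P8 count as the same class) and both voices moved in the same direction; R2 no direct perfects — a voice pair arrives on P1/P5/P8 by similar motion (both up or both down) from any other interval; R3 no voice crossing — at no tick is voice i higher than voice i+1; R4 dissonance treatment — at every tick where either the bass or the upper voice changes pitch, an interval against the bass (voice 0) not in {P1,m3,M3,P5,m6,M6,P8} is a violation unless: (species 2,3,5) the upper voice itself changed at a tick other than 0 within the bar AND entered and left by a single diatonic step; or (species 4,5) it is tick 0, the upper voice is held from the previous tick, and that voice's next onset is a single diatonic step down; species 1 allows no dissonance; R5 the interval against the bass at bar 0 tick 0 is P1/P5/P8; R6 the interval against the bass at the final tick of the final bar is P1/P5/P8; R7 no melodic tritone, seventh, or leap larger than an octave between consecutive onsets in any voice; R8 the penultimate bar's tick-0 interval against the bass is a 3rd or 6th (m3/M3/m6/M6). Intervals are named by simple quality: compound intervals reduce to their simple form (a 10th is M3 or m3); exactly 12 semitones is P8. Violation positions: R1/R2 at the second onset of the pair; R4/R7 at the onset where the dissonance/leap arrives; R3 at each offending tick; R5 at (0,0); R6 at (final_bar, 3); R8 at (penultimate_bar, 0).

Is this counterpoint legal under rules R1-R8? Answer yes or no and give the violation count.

bar 0: v0=D3 v1=D4 (P8)
bar 1: v0=E3 v1=D4 (m7)
bar 2: v0=D3 v1=G3 (P4)
bar 3: v0=E3 v1=B3 (P5)
bar 4: v0=D3 v1=C4 (m7)
bar 5: v0=B2 v1=F3 (TT)
bar 6: v0=A2 v1=F3 (m6)
bar 7: v0=B2 v1=F3 (TT)
bar 8: v0=A2 v1=D3 (P4)
bar 9: v0=E3 v1=F3 (m2)
bar 10: v0=D3 v1=D4 (P8)
  R4 @ bar1.0: E3/D4 m7 untreated
  R4 @ bar2.0: D3/G3 P4 untreated
  R4 @ bar4.0: D3/C4 m7 untreated
  R4 @ bar5.0: B2/F3 TT untreated
  R4 @ bar7.0: B2/F3 TT untreated
  R4 @ bar8.0: A2/D3 P4 untreated
  R4 @ bar9.0: E3/F3 m2 untreated
  R8 @ bar9.0: penult m2 not 3rd/6th
  R7 @ bar9.2: F3->E4 leap 11st
  R1 @ bar10.0: E3/E4 P8 -> D3/D4 P8 similar

No (10 violations)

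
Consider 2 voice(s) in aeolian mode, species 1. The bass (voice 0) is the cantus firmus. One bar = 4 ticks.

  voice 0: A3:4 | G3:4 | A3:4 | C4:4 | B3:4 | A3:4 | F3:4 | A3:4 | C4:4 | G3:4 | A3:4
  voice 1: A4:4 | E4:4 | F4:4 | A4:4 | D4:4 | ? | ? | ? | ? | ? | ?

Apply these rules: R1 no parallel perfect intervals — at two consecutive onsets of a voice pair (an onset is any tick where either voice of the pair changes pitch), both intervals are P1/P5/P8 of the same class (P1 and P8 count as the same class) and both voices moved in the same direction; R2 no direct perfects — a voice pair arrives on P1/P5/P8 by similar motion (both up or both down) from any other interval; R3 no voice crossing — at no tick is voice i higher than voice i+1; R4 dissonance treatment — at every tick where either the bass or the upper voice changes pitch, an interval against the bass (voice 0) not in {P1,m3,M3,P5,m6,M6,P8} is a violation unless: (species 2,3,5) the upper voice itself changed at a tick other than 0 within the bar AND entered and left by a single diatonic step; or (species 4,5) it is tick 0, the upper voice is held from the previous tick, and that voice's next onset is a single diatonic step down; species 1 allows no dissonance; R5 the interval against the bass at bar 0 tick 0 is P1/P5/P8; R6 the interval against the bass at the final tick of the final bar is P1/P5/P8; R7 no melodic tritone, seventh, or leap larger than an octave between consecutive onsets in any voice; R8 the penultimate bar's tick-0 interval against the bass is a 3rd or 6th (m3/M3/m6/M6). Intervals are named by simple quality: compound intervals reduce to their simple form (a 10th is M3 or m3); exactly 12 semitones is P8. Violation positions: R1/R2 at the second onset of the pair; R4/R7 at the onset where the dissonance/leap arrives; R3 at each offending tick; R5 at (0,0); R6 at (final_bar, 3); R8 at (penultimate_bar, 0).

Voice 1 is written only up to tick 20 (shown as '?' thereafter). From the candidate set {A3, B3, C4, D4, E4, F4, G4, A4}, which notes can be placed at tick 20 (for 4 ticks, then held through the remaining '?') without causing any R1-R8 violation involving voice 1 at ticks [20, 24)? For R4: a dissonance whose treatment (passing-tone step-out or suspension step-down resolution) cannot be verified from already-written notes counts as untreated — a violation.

A3: violates R2
B3: violates R4
C4: legal
D4: violates R4
E4: legal
F4: legal
G4: violates R4
A4: legal

{A4, C4, E4, F4}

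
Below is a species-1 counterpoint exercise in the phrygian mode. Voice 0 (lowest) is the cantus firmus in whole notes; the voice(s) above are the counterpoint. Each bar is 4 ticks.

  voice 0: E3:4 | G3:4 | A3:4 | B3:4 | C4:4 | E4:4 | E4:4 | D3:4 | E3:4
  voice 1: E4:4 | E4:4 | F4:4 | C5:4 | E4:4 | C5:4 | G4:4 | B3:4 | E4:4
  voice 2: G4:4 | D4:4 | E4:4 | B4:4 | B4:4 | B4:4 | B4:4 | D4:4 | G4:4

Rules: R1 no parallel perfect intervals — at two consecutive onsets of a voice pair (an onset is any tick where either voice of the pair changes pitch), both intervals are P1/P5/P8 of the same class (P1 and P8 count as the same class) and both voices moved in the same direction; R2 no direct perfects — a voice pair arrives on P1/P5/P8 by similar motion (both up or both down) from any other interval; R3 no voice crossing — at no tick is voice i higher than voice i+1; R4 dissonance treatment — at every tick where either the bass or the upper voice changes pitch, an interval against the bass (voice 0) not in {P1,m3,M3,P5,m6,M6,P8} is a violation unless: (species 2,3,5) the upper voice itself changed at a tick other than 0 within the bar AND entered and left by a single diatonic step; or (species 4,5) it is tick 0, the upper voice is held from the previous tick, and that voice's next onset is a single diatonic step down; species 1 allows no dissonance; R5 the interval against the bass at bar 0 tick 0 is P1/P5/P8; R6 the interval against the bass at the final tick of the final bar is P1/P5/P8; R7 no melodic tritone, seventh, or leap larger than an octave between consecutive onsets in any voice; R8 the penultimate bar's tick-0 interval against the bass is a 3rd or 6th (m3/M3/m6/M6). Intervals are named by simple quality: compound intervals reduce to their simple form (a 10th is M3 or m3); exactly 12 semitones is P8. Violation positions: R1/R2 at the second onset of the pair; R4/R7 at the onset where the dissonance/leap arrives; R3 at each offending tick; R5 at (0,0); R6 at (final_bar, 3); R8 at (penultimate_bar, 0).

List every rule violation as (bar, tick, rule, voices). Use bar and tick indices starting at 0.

bar 0: v0=E3 v1=E4 v2=G4 downbeat m3
bar 1: v0=G3 v1=E4 v2=D4 downbeat P5
bar 2: v0=A3 v1=F4 v2=E4 downbeat P5
bar 3: v0=B3 v1=C5 v2=B4 downbeat P8
bar 4: v0=C4 v1=E4 v2=B4 downbeat M7
bar 5: v0=E4 v1=C5 v2=B4 downbeat P5
bar 6: v0=E4 v1=G4 v2=B4 downbeat P5
bar 7: v0=D3 v1=B3 v2=D4 downbeat P8
bar 8: v0=E3 v1=E4 v2=G4 downbeat m3
  -> R5 @ bar 0 tick 0 v(0, 2): opens on m3
  -> R3 @ bar 1 tick 0 v(1, 2): E4 above D4
  -> R3 @ bar 1 tick 1 v(1, 2): E4 above D4
  -> R3 @ bar 1 tick 2 v(1, 2): E4 above D4
  -> R3 @ bar 1 tick 3 v(1, 2): E4 above D4
  -> R1 @ bar 2 tick 0 v(0, 2): G3/D4 P5 -> A3/E4 P5 similar
  -> R3 @ bar 2 tick 0 v(1, 2): F4 above E4
  -> R3 @ bar 2 tick 1 v(1, 2): F4 above E4
  -> R3 @ bar 2 tick 2 v(1, 2): F4 above E4
  -> R3 @ bar 2 tick 3 v(1, 2): F4 above E4
  -> R2 @ bar 3 tick 0 v(0, 2): A3/E4 P5 -> B3/B4 P8 similar
  -> R3 @ bar 3 tick 0 v(1, 2): C5 above B4
  -> R4 @ bar 3 tick 0 v(0, 1): B3/C5 m2 untreated
  -> R3 @ bar 3 tick 1 v(1, 2): C5 above B4
  -> R3 @ bar 3 tick 2 v(1, 2): C5 above B4
  -> R3 @ bar 3 tick 3 v(1, 2): C5 above B4
  -> R4 @ bar 4 tick 0 v(0, 2): C4/B4 M7 untreated
  -> R3 @ bar 5 tick 0 v(1, 2): C5 above B4
  -> R3 @ bar 5 tick 1 v(1, 2): C5 above B4
  -> R3 @ bar 5 tick 2 v(1, 2): C5 above B4
  -> R3 @ bar 5 tick 3 v(1, 2): C5 above B4
  -> R2 @ bar 7 tick 0 v(0, 2): E4/B4 P5 -> D3/D4 P8 similar
  -> R7 @ bar 7 tick 0 v(0,): E4->D3 leap 14st
  -> R8 @ bar 7 tick 0 v(0, 2): penult P8 not 3rd/6th
  -> R2 @ bar 8 tick 0 v(0, 1): D3/B3 M6 -> E3/E4 P8 similar
  -> R6 @ bar 8 tick 3 v(0, 2): closes on m3

(0, 0, R5, (0, 2))
(1, 0, R3, (1, 2))
(1, 1, R3, (1, 2))
(1, 2, R3, (1, 2))
(1, 3, R3, (1, 2))
(2, 0, R1, (0, 2))
(2, 0, R3, (1, 2))
(2, 1, R3, (1, 2))
(2, 2, R3, (1, 2))
(2, 3, R3, (1, 2))
(3, 0, R2, (0, 2))
(3, 0, R3, (1, 2))
(3, 0, R4, (0, 1))
(3, 1, R3, (1, 2))
(3, 2, R3, (1, 2))
(3, 3, R3, (1, 2))
(4, 0, R4, (0, 2))
(5, 0, R3, (1, 2))
(5, 1, R3, (1, 2))
(5, 2, R3, (1, 2))
(5, 3, R3, (1, 2))
(7, 0, R2, (0, 2))
(7, 0, R7, (0,))
(7, 0, R8, (0, 2))
(8, 0, R2, (0, 1))
(8, 3, R6, (0, 2))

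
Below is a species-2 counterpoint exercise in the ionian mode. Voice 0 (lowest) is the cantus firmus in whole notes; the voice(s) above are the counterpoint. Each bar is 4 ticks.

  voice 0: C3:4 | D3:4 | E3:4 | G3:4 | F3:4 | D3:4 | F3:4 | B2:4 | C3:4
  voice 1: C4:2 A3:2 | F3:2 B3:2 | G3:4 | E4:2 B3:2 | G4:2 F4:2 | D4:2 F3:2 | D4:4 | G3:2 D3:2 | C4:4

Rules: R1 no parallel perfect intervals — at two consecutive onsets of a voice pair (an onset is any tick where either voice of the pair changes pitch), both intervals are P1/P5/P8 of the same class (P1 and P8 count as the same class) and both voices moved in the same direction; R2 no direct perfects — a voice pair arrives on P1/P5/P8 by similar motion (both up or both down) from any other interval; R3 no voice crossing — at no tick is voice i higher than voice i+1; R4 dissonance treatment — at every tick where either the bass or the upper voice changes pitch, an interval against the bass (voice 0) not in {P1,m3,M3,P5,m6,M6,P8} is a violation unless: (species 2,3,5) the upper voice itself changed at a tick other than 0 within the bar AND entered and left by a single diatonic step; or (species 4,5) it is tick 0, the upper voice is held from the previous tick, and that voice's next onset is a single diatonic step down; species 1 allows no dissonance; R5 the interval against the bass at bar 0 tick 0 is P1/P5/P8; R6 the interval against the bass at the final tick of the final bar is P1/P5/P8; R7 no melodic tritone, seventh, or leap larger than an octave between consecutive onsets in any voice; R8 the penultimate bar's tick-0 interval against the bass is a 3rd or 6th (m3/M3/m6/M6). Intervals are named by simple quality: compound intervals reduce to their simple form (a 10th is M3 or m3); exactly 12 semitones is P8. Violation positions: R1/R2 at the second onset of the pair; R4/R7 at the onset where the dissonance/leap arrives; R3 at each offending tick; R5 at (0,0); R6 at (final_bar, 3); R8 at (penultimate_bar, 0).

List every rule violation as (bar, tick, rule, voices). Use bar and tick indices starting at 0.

bar 0: v0=C3 v1=C4 downbeat P8
bar 1: v0=D3 v1=F3 downbeat m3
bar 2: v0=E3 v1=G3 downbeat m3
bar 3: v0=G3 v1=E4 downbeat M6
bar 4: v0=F3 v1=G4 downbeat M2
bar 5: v0=D3 v1=D4 downbeat P8
bar 6: v0=F3 v1=D4 downbeat M6
bar 7: v0=B2 v1=G3 downbeat m6
bar 8: v0=C3 v1=C4 downbeat P8
  -> R7 @ bar 1 tick 2 v(1,): F3->B3 leap 6st
  -> R4 @ bar 4 tick 0 v(0, 1): F3/G4 M2 untreated
  -> R1 @ bar 5 tick 0 v(0, 1): F3/F4 P8 -> D3/D4 P8 similar
  -> R7 @ bar 7 tick 0 v(0,): F3->B2 leap 6st
  -> R2 @ bar 8 tick 0 v(0, 1): B2/D3 m3 -> C3/C4 P8 similar
  -> R7 @ bar 8 tick 0 v(1,): D3->C4 leap 10st

(1, 2, R7, (1,))
(4, 0, R4, (0, 1))
(5, 0, R1, (0, 1))
(7, 0, R7, (0,))
(8, 0, R2, (0, 1))
(8, 0, R7, (1,))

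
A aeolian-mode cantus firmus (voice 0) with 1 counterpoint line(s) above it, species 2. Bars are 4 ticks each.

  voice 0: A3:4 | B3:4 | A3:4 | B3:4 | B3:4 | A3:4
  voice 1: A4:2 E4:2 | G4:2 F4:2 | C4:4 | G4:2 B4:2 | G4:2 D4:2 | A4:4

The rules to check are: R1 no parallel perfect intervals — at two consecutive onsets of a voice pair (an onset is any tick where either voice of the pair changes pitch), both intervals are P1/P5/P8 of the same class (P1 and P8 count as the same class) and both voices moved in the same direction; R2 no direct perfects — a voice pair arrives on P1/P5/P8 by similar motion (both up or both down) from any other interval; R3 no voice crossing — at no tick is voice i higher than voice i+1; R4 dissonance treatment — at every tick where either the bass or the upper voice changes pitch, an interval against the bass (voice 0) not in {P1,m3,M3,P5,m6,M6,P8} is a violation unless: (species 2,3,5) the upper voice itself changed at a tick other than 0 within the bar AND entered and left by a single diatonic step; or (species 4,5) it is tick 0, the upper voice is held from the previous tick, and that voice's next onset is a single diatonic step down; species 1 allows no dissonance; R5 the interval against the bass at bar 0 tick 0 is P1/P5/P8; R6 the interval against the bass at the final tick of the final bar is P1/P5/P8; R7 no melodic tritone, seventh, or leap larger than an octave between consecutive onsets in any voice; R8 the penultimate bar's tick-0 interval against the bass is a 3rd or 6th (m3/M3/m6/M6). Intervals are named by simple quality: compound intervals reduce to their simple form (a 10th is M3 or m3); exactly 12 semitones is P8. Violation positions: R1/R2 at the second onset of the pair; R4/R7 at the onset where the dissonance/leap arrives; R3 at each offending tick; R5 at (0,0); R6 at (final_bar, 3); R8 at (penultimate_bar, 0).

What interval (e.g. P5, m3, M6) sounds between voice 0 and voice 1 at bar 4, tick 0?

voice 0=B3 voice 1=G4 -> m6

m6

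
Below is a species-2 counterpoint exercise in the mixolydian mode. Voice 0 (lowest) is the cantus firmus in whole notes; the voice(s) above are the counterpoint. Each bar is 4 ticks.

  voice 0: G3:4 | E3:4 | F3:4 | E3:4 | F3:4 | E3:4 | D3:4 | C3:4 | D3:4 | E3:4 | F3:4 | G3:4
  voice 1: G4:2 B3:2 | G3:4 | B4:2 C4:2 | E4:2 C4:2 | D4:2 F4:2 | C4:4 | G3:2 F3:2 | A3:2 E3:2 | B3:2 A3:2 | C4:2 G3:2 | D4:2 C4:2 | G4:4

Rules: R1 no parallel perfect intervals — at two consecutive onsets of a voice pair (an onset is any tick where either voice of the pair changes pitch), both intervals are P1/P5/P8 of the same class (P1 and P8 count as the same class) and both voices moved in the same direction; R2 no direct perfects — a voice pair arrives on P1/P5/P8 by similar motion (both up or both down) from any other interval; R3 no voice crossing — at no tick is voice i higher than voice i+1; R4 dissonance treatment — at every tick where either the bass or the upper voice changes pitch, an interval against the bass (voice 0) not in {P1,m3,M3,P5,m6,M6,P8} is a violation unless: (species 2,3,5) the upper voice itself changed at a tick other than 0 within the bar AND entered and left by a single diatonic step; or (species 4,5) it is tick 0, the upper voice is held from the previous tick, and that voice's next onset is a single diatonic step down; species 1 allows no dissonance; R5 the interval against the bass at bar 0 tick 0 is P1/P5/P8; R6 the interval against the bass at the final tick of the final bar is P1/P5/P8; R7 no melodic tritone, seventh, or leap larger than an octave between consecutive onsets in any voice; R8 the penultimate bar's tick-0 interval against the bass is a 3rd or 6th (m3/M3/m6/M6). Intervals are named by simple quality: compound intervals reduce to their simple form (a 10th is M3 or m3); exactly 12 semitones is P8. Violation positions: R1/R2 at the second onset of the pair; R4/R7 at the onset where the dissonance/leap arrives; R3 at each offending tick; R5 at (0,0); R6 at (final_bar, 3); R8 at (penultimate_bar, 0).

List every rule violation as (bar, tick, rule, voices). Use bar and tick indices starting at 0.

bar 0: v0=G3 v1=G4 downbeat P8
bar 1: v0=E3 v1=G3 downbeat m3
bar 2: v0=F3 v1=B4 downbeat TT
bar 3: v0=E3 v1=E4 downbeat P8
bar 4: v0=F3 v1=D4 downbeat M6
bar 5: v0=E3 v1=C4 downbeat m6
bar 6: v0=D3 v1=G3 downbeat P4
bar 7: v0=C3 v1=A3 downbeat M6
bar 8: v0=D3 v1=B3 downbeat M6
bar 9: v0=E3 v1=C4 downbeat m6
bar 10: v0=F3 v1=D4 downbeat M6
bar 11: v0=G3 v1=G4 downbeat P8
  -> R4 @ bar 2 tick 0 v(0, 1): F3/B4 TT untreated
  -> R7 @ bar 2 tick 0 v(1,): G3->B4 leap 16st
  -> R7 @ bar 2 tick 2 v(1,): B4->C4 leap 11st
  -> R4 @ bar 6 tick 0 v(0, 1): D3/G3 P4 untreated
  -> R2 @ bar 11 tick 0 v(0, 1): F3/C4 P5 -> G3/G4 P8 similar

(2, 0, R4, (0, 1))
(2, 0, R7, (1,))
(2, 2, R7, (1,))
(6, 0, R4, (0, 1))
(11, 0, R2, (0, 1))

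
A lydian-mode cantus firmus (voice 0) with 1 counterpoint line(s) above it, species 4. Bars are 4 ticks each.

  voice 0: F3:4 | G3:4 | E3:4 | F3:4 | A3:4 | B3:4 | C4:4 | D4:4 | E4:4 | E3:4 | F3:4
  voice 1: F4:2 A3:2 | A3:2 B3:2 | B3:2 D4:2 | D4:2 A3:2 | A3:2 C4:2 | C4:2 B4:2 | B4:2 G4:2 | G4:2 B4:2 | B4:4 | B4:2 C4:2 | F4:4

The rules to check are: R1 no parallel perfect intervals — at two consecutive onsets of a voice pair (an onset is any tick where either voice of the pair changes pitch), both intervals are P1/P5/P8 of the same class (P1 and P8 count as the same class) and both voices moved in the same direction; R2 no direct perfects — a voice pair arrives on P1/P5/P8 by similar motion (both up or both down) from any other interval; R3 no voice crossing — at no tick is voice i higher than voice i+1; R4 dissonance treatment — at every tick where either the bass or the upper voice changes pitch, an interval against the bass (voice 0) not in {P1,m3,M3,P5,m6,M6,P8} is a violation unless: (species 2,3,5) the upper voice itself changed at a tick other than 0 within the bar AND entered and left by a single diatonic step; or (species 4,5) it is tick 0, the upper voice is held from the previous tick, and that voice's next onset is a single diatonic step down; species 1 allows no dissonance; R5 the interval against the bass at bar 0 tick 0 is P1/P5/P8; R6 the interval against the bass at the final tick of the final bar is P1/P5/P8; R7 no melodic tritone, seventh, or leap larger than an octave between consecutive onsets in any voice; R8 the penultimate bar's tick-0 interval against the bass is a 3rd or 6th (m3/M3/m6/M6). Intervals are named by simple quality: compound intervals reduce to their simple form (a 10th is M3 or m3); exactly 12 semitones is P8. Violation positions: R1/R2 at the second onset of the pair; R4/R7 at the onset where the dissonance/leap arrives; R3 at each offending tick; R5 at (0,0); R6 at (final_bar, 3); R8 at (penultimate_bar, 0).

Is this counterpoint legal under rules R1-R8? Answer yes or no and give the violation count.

bar 0: v0=F3 v1=F4 (P8)
bar 1: v0=G3 v1=A3 (M2)
bar 2: v0=E3 v1=B3 (P5)
bar 3: v0=F3 v1=D4 (M6)
bar 4: v0=A3 v1=A3 (P1)
bar 5: v0=B3 v1=C4 (m2)
bar 6: v0=C4 v1=B4 (M7)
bar 7: v0=D4 v1=G4 (P4)
bar 8: v0=E4 v1=B4 (P5)
bar 9: v0=E3 v1=B4 (P5)
bar 10: v0=F3 v1=F4 (P8)
  R4 @ bar1.0: G3/A3 M2 untreated
  R4 @ bar2.2: E3/D4 m7 untreated
  R4 @ bar5.0: B3/C4 m2 untreated
  R7 @ bar5.2: C4->B4 leap 11st
  R4 @ bar6.0: C4/B4 M7 untreated
  R4 @ bar7.0: D4/G4 P4 untreated
  R8 @ bar9.0: penult P5 not 3rd/6th
  R7 @ bar9.2: B4->C4 leap 11st
  R2 @ bar10.0: E3/C4 m6 -> F3/F4 P8 similar

No (9 violations)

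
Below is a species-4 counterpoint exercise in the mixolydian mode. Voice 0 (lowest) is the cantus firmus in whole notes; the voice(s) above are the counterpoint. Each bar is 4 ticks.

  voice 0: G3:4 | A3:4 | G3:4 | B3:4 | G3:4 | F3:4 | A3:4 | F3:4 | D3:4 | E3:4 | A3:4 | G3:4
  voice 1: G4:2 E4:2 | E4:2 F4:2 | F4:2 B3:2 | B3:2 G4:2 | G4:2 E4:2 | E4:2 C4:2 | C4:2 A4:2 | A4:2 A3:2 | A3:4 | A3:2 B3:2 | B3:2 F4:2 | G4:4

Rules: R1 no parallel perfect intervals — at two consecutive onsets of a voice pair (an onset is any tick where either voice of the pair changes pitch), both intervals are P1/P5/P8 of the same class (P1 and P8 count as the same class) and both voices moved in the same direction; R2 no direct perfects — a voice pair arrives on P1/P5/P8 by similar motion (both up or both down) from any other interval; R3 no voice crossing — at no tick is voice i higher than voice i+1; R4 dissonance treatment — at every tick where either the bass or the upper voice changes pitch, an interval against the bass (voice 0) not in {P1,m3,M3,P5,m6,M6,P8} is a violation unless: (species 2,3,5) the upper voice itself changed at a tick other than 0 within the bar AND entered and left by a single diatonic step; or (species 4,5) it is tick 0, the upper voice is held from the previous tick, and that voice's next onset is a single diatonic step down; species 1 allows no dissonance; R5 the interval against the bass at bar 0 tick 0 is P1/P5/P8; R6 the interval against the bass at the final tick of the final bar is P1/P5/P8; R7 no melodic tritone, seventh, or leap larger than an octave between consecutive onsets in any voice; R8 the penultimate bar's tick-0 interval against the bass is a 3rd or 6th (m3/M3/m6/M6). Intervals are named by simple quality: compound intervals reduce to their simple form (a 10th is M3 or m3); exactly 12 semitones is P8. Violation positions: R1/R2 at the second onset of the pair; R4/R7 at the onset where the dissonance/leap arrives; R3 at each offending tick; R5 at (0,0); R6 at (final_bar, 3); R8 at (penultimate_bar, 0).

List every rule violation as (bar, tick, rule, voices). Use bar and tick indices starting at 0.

bar 0: v0=G3 v1=G4 downbeat P8
bar 1: v0=A3 v1=E4 downbeat P5
bar 2: v0=G3 v1=F4 downbeat m7
bar 3: v0=B3 v1=B3 downbeat P1
bar 4: v0=G3 v1=G4 downbeat P8
bar 5: v0=F3 v1=E4 downbeat M7
bar 6: v0=A3 v1=C4 downbeat m3
bar 7: v0=F3 v1=A4 downbeat M3
bar 8: v0=D3 v1=A3 downbeat P5
bar 9: v0=E3 v1=A3 downbeat P4
bar 10: v0=A3 v1=B3 downbeat M2
bar 11: v0=G3 v1=G4 downbeat P8
  -> R4 @ bar 2 tick 0 v(0, 1): G3/F4 m7 untreated
  -> R7 @ bar 2 tick 2 v(1,): F4->B3 leap 6st
  -> R4 @ bar 5 tick 0 v(0, 1): F3/E4 M7 untreated
  -> R4 @ bar 9 tick 0 v(0, 1): E3/A3 P4 untreated
  -> R4 @ bar 10 tick 0 v(0, 1): A3/B3 M2 untreated
  -> R8 @ bar 10 tick 0 v(0, 1): penult M2 not 3rd/6th
  -> R7 @ bar 10 tick 2 v(1,): B3->F4 leap 6st

(2, 0, R4, (0, 1))
(2, 2, R7, (1,))
(5, 0, R4, (0, 1))
(9, 0, R4, (0, 1))
(10, 0, R4, (0, 1))
(10, 0, R8, (0, 1))
(10, 2, R7, (1,))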